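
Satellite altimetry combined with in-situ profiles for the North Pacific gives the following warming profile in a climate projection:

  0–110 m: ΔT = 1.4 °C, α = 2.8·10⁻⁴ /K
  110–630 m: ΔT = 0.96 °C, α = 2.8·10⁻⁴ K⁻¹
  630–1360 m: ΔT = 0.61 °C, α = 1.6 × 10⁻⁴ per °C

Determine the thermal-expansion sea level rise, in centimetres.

1.4 × 110 × 2.8×10⁻⁴ = 0.04312 m
110–630 m: 2.8×10⁻⁴ × 0.96 × 520 = 0.139776 m
630–1360 m: 730 × 1.6×10⁻⁴ × 0.61 = 0.071248 m
Δh = 0.04312 + 0.139776 + 0.071248 = 0.254144 m

Δh = 25.4 cm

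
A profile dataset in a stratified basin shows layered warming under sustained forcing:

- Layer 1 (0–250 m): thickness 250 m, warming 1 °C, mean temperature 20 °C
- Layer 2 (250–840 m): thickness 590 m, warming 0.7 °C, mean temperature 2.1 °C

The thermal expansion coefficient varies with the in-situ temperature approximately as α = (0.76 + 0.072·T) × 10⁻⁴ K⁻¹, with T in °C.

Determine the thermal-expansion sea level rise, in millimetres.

Layer 1: α = (0.76 + 0.072×20)×10⁻⁴ = 2.2×10⁻⁴ K⁻¹
Layer 2: α = (0.76 + 0.072×2.1)×10⁻⁴ = 0.9112×10⁻⁴ K⁻¹
0–250 m: 2.2×10⁻⁴ × 1 × 250 = 0.05500 m
0.9112×10⁻⁴ × 0.7 × 590 = 0.03763256 m
Δh = 0.05500 + 0.03763256 = 0.09263256 m

93 mm of thermosteric rise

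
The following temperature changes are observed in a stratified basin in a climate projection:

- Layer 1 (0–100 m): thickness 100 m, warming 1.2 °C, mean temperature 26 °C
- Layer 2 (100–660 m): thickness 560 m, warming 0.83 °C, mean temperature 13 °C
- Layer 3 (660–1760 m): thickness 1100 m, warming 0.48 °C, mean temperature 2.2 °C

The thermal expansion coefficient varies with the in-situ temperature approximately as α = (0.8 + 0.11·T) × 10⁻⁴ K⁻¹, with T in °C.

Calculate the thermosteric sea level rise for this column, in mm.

203 mm of thermosteric rise

Layer 1: α = (0.8 + 0.11×26)×10⁻⁴ = 3.66×10⁻⁴ K⁻¹
Layer 2: α = (0.8 + 0.11×13)×10⁻⁴ = 2.23×10⁻⁴ K⁻¹
Layer 3: α = (0.8 + 0.11×2.2)×10⁻⁴ = 1.042×10⁻⁴ K⁻¹
0–100 m: 1.2 × 100 × 3.66×10⁻⁴ = 0.04392 m
100–660 m: 2.23×10⁻⁴ × 560 × 0.83 = 0.1036504 m
660–1760 m: 1.042×10⁻⁴ × 0.48 × 1100 = 0.0550176 m
Δh = 0.04392 + 0.1036504 + 0.0550176 = 0.202588 m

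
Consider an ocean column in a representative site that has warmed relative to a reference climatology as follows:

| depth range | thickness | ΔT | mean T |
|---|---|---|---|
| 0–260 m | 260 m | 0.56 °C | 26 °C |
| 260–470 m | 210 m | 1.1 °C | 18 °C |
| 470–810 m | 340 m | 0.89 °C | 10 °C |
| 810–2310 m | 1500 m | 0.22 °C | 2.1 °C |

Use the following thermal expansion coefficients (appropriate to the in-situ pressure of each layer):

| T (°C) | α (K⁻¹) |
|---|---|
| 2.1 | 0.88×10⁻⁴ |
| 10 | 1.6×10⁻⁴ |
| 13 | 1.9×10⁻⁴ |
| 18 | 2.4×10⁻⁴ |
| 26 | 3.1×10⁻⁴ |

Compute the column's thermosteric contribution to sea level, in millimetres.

Layer 1 at 26 °C → α = 3.1×10⁻⁴ K⁻¹
Layer 2 at 18 °C → α = 2.4×10⁻⁴ K⁻¹
Layer 3 at 10 °C → α = 1.6×10⁻⁴ K⁻¹
Layer 4 at 2.1 °C → α = 0.88×10⁻⁴ K⁻¹
0.56 × 260 × 3.1×10⁻⁴ = 0.045136 m
2.4×10⁻⁴ × 210 × 1.1 = 0.05544 m
Layer 3: 340 × 0.89 × 1.6×10⁻⁴ = 0.048416 m
810–2310 m: 1500 × 0.88×10⁻⁴ × 0.22 = 0.02904 m
Δh = 0.045136 + 0.05544 + 0.048416 + 0.02904 = 0.178032 m ≈ 180 mm

about 180 mm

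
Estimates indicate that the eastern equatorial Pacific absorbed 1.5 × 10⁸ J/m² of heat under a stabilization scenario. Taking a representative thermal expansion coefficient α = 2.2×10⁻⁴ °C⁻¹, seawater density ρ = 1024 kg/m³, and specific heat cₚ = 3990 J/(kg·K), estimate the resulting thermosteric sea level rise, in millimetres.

Δh = αQ/(ρcₚ) = 2.2×10⁻⁴ × 1.5×10⁸ / (1024 × 3990) ≈ 0.0080768 m

Δh = 8.08 mm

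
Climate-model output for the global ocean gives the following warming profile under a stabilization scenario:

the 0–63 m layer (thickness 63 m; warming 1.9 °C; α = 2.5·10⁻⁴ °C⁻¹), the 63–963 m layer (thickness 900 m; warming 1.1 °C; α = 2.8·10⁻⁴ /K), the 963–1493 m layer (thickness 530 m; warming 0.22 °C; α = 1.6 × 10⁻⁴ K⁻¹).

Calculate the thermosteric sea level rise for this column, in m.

Layer 1: 1.9 × 63 × 2.5×10⁻⁴ = 0.029925 m
900 × 2.8×10⁻⁴ × 1.1 = 0.27720 m
Layer 3: 530 × 1.6×10⁻⁴ × 0.22 = 0.018656 m
Δh = 0.029925 + 0.27720 + 0.018656 = 0.325781 m

Δh = 0.33 m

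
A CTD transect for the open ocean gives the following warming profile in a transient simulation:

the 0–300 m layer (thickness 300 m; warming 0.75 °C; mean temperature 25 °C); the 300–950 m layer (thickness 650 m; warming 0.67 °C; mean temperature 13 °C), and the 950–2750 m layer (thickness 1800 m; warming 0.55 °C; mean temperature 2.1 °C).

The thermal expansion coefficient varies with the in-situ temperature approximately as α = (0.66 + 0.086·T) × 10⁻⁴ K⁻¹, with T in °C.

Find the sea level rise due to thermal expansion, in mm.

220 mm

Layer 1: α = (0.66 + 0.086×25)×10⁻⁴ = 2.81×10⁻⁴ K⁻¹
Layer 2: α = (0.66 + 0.086×13)×10⁻⁴ = 1.778×10⁻⁴ K⁻¹
Layer 3: α = (0.66 + 0.086×2.1)×10⁻⁴ = 0.8406×10⁻⁴ K⁻¹
0.75 × 300 × 2.81×10⁻⁴ = 0.063225 m
0.67 × 1.778×10⁻⁴ × 650 = 0.0774319 m
0.55 × 0.8406×10⁻⁴ × 1800 = 0.0832194 m
Δh = 0.063225 + 0.0774319 + 0.0832194 = 0.2238763 m ≈ 220 mm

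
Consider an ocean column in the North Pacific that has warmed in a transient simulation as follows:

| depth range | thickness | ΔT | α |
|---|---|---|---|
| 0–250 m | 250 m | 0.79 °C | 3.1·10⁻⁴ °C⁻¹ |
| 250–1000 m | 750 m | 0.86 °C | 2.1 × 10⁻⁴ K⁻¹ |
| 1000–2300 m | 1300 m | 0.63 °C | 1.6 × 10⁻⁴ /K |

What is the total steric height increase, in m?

0.328 m of thermosteric rise

0–250 m: 250 × 3.1×10⁻⁴ × 0.79 = 0.061225 m
Layer 2: 2.1×10⁻⁴ × 750 × 0.86 = 0.13545 m
1000–2300 m: 0.63 × 1300 × 1.6×10⁻⁴ = 0.13104 m
Δh = 0.061225 + 0.13545 + 0.13104 = 0.327715 m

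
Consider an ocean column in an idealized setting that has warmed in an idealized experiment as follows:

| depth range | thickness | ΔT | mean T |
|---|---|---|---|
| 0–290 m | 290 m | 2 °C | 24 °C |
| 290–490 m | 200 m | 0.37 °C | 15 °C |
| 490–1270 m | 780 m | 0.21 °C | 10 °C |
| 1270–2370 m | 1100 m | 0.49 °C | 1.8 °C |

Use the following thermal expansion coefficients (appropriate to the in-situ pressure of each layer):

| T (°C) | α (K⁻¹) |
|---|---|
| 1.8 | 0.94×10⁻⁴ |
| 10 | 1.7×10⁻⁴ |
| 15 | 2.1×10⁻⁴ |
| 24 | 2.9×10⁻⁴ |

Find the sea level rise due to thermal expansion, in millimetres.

Δh = 262 mm

Layer 1 at 24 °C → α = 2.9×10⁻⁴ K⁻¹
Layer 2 at 15 °C → α = 2.1×10⁻⁴ K⁻¹
Layer 3 at 10 °C → α = 1.7×10⁻⁴ K⁻¹
Layer 4 at 1.8 °C → α = 0.94×10⁻⁴ K⁻¹
290 × 2.9×10⁻⁴ × 2 = 0.16820 m
290–490 m: 2.1×10⁻⁴ × 0.37 × 200 = 0.01554 m
Layer 3: 0.21 × 780 × 1.7×10⁻⁴ = 0.027846 m
Layer 4: 0.94×10⁻⁴ × 0.49 × 1100 = 0.050666 m
Δh = 0.16820 + 0.01554 + 0.027846 + 0.050666 = 0.262252 m ≈ 262 mm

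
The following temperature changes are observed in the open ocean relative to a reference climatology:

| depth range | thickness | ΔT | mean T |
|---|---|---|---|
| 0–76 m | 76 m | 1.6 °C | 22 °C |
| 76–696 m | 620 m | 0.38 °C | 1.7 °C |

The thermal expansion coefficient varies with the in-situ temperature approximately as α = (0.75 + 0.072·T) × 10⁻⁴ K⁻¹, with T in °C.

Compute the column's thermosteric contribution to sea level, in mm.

about 49 mm

Layer 1: α = (0.75 + 0.072×22)×10⁻⁴ = 2.334×10⁻⁴ K⁻¹
Layer 2: α = (0.75 + 0.072×1.7)×10⁻⁴ = 0.8724×10⁻⁴ K⁻¹
Layer 1: 1.6 × 76 × 2.334×10⁻⁴ = 0.02838144 m
76–696 m: 620 × 0.38 × 0.8724×10⁻⁴ = 0.020553744 m
Δh = 0.02838144 + 0.020553744 = 0.048935184 m ≈ 49 mm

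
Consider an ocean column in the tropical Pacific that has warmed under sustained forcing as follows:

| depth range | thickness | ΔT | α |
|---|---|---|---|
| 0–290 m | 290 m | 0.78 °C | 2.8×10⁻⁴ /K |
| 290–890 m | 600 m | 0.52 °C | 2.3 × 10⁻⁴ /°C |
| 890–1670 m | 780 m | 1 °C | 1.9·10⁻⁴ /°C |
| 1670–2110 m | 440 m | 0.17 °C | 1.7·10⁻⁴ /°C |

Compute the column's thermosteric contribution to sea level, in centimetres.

290 × 2.8×10⁻⁴ × 0.78 = 0.063336 m
600 × 0.52 × 2.3×10⁻⁴ = 0.07176 m
890–1670 m: 1 × 780 × 1.9×10⁻⁴ = 0.14820 m
1670–2110 m: 1.7×10⁻⁴ × 440 × 0.17 = 0.012716 m
Δh = 0.063336 + 0.07176 + 0.14820 + 0.012716 = 0.296012 m ≈ 29.6 cm

Δh ≈ 29.6 cm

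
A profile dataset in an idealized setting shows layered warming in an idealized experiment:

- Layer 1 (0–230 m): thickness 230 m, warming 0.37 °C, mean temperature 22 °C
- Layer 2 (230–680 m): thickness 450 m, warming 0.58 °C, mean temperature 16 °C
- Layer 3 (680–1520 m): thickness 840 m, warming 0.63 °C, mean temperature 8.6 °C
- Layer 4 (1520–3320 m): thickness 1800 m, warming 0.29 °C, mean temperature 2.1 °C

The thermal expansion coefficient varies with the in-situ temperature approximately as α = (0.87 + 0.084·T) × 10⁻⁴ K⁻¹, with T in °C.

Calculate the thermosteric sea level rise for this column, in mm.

Layer 1: α = (0.87 + 0.084×22)×10⁻⁴ = 2.718×10⁻⁴ K⁻¹
Layer 2: α = (0.87 + 0.084×16)×10⁻⁴ = 2.214×10⁻⁴ K⁻¹
Layer 3: α = (0.87 + 0.084×8.6)×10⁻⁴ = 1.5924×10⁻⁴ K⁻¹
Layer 4: α = (0.87 + 0.084×2.1)×10⁻⁴ = 1.0464×10⁻⁴ K⁻¹
2.718×10⁻⁴ × 230 × 0.37 = 0.02313018 m
450 × 2.214×10⁻⁴ × 0.58 = 0.0577854 m
0.63 × 1.5924×10⁻⁴ × 840 = 0.084269808 m
1520–3320 m: 1800 × 0.29 × 1.0464×10⁻⁴ = 0.05462208 m
Δh = 0.02313018 + 0.0577854 + 0.084269808 + 0.05462208 = 0.219807468 m

Δh = 220 mm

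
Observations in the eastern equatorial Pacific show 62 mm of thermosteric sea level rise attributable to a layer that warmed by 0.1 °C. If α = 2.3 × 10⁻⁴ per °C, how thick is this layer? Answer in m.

H = Δh/(αΔT) = 0.062 / (2.3×10⁻⁴ × 0.1) ≈ 2696 m

about 2700 m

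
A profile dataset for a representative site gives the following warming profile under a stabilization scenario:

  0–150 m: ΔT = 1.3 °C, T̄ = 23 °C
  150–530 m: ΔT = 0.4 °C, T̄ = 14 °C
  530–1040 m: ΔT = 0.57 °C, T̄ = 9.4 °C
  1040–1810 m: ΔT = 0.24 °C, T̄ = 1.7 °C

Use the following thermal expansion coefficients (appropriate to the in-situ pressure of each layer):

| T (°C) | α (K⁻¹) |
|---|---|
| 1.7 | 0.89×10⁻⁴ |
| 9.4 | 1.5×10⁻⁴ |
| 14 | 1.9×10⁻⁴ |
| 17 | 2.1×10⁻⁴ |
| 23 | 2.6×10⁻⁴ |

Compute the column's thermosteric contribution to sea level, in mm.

140 mm

Layer 1 at 23 °C → α = 2.6×10⁻⁴ K⁻¹
Layer 2 at 14 °C → α = 1.9×10⁻⁴ K⁻¹
Layer 3 at 9.4 °C → α = 1.5×10⁻⁴ K⁻¹
Layer 4 at 1.7 °C → α = 0.89×10⁻⁴ K⁻¹
0–150 m: 1.3 × 2.6×10⁻⁴ × 150 = 0.05070 m
Layer 2: 0.4 × 380 × 1.9×10⁻⁴ = 0.02888 m
530–1040 m: 1.5×10⁻⁴ × 0.57 × 510 = 0.043605 m
1040–1810 m: 0.89×10⁻⁴ × 770 × 0.24 = 0.0164472 m
Δh = 0.05070 + 0.02888 + 0.043605 + 0.0164472 = 0.1396322 m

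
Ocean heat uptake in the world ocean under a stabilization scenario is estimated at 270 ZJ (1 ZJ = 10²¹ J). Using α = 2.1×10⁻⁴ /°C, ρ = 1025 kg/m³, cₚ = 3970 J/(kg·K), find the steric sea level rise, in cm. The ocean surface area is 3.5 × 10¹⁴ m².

about 3.98 cm

Per unit area: Q = 270×10²¹ / (3.5×10¹⁴) ≈ 7.714×10⁸ J/m²
Δh = αQ/(ρcₚ) = 2.1×10⁻⁴ × 7.714×10⁸ / (1025 × 3970) ≈ 0.039809 m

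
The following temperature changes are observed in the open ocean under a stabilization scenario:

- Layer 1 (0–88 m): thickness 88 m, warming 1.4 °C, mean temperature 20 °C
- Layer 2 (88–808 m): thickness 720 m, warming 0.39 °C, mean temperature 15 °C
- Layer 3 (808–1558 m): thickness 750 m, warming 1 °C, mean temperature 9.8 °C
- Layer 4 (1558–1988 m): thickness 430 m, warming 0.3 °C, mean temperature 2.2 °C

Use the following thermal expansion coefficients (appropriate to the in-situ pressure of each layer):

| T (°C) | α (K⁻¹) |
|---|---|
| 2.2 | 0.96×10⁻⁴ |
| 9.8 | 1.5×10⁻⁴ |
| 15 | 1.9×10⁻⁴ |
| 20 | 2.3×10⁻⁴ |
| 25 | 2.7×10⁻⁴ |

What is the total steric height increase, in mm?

207 mm of thermosteric rise

Layer 1 at 20 °C → α = 2.3×10⁻⁴ K⁻¹
Layer 2 at 15 °C → α = 1.9×10⁻⁴ K⁻¹
Layer 3 at 9.8 °C → α = 1.5×10⁻⁴ K⁻¹
Layer 4 at 2.2 °C → α = 0.96×10⁻⁴ K⁻¹
0–88 m: 88 × 2.3×10⁻⁴ × 1.4 = 0.028336 m
Layer 2: 1.9×10⁻⁴ × 0.39 × 720 = 0.053352 m
808–1558 m: 1.5×10⁻⁴ × 750 × 1 = 0.11250 m
Layer 4: 0.3 × 430 × 0.96×10⁻⁴ = 0.012384 m
Δh = 0.028336 + 0.053352 + 0.11250 + 0.012384 = 0.206572 m ≈ 207 mm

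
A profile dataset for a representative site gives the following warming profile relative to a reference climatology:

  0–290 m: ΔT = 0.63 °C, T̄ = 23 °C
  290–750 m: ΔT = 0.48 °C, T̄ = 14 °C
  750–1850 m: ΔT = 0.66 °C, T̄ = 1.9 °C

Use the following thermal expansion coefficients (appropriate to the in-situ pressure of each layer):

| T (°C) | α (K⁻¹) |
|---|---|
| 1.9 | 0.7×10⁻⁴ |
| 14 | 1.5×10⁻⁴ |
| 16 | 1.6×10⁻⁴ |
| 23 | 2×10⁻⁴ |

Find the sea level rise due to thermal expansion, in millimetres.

120 mm

Layer 1 at 23 °C → α = 2×10⁻⁴ K⁻¹
Layer 2 at 14 °C → α = 1.5×10⁻⁴ K⁻¹
Layer 3 at 1.9 °C → α = 0.7×10⁻⁴ K⁻¹
Layer 1: 0.63 × 290 × 2×10⁻⁴ = 0.03654 m
290–750 m: 1.5×10⁻⁴ × 0.48 × 460 = 0.03312 m
Layer 3: 1100 × 0.7×10⁻⁴ × 0.66 = 0.05082 m
Δh = 0.03654 + 0.03312 + 0.05082 = 0.12048 m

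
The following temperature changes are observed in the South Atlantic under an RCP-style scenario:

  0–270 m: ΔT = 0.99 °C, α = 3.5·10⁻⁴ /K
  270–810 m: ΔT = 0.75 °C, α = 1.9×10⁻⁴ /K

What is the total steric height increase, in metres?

Layer 1: 3.5×10⁻⁴ × 0.99 × 270 = 0.093555 m
270–810 m: 540 × 1.9×10⁻⁴ × 0.75 = 0.07695 m
Δh = 0.093555 + 0.07695 = 0.170505 m ≈ 0.171 m

0.171 m of thermosteric rise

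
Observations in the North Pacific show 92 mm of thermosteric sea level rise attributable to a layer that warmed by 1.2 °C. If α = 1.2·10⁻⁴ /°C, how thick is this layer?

H = Δh/(αΔT) = 0.092 / (1.2×10⁻⁴ × 1.2) ≈ 638.9 m

639 m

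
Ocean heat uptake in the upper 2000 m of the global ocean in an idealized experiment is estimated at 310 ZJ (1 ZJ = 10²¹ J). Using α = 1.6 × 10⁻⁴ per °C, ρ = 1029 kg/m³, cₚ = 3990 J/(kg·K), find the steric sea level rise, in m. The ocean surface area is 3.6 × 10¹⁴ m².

about 0.034 m

Per unit area: Q = 310×10²¹ / (3.6×10¹⁴) ≈ 8.611×10⁸ J/m²
Δh = αQ/(ρcₚ) = 1.6×10⁻⁴ × 8.611×10⁸ / (1029 × 3990) ≈ 0.033557 m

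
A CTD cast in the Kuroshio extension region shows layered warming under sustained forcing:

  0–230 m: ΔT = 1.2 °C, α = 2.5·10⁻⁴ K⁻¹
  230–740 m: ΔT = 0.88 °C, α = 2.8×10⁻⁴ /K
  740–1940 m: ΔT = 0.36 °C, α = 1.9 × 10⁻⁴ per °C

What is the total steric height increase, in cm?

about 28 cm

0–230 m: 1.2 × 2.5×10⁻⁴ × 230 = 0.06900 m
230–740 m: 510 × 2.8×10⁻⁴ × 0.88 = 0.125664 m
740–1940 m: 1200 × 1.9×10⁻⁴ × 0.36 = 0.08208 m
Δh = 0.06900 + 0.125664 + 0.08208 = 0.276744 m ≈ 28 cm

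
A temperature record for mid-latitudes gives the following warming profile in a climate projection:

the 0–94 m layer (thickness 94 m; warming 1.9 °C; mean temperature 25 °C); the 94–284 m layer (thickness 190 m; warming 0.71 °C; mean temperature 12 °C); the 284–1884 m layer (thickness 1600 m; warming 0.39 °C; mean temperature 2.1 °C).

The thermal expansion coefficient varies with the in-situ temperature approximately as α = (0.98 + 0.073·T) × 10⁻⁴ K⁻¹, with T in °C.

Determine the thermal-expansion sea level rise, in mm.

Layer 1: α = (0.98 + 0.073×25)×10⁻⁴ = 2.805×10⁻⁴ K⁻¹
Layer 2: α = (0.98 + 0.073×12)×10⁻⁴ = 1.856×10⁻⁴ K⁻¹
Layer 3: α = (0.98 + 0.073×2.1)×10⁻⁴ = 1.1333×10⁻⁴ K⁻¹
94 × 1.9 × 2.805×10⁻⁴ = 0.0500973 m
Layer 2: 1.856×10⁻⁴ × 0.71 × 190 = 0.02503744 m
Layer 3: 1.1333×10⁻⁴ × 1600 × 0.39 = 0.07071792 m
Δh = 0.0500973 + 0.02503744 + 0.07071792 = 0.14585266 m

146 mm of thermosteric rise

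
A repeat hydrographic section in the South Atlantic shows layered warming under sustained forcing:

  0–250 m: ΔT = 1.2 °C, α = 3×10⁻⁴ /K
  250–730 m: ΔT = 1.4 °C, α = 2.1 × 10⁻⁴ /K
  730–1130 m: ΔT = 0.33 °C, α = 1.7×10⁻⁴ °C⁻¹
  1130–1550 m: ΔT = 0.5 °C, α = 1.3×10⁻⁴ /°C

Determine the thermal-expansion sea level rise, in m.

0.281 m

Layer 1: 1.2 × 250 × 3×10⁻⁴ = 0.09000 m
Layer 2: 2.1×10⁻⁴ × 1.4 × 480 = 0.14112 m
0.33 × 1.7×10⁻⁴ × 400 = 0.02244 m
420 × 0.5 × 1.3×10⁻⁴ = 0.02730 m
Δh = 0.09000 + 0.14112 + 0.02244 + 0.02730 = 0.28086 m ≈ 0.281 m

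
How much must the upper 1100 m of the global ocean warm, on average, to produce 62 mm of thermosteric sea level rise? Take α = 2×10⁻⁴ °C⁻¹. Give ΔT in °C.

ΔT ≈ 0.282 °C

ΔT = Δh/(αH) = 0.062 / (2×10⁻⁴ × 1100) ≈ 0.2818 °C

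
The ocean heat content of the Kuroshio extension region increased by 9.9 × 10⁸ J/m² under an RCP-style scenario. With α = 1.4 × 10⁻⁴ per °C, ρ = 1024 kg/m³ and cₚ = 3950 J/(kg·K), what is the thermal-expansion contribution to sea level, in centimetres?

Δh = αQ/(ρcₚ) = 1.4×10⁻⁴ × 9.9×10⁸ / (1024 × 3950) ≈ 0.034266 m

about 3.43 cm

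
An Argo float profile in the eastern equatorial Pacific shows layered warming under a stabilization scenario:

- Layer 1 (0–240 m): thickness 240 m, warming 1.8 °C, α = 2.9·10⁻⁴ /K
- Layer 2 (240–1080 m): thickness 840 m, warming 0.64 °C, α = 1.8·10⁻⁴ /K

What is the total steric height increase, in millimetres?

Layer 1: 1.8 × 2.9×10⁻⁴ × 240 = 0.12528 m
0.64 × 1.8×10⁻⁴ × 840 = 0.096768 m
Δh = 0.12528 + 0.096768 = 0.222048 m ≈ 222 mm

Δh ≈ 222 mm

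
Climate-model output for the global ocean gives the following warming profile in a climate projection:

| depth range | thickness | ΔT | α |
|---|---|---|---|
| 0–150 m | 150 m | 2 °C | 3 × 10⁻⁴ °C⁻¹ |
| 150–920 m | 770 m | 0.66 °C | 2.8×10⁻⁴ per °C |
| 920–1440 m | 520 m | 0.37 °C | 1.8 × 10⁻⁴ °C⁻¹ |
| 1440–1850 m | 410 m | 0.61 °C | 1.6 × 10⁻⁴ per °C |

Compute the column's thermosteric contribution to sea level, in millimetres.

310 mm of thermosteric rise

Layer 1: 3×10⁻⁴ × 150 × 2 = 0.09000 m
2.8×10⁻⁴ × 770 × 0.66 = 0.142296 m
Layer 3: 520 × 0.37 × 1.8×10⁻⁴ = 0.034632 m
1.6×10⁻⁴ × 0.61 × 410 = 0.040016 m
Δh = 0.09000 + 0.142296 + 0.034632 + 0.040016 = 0.306944 m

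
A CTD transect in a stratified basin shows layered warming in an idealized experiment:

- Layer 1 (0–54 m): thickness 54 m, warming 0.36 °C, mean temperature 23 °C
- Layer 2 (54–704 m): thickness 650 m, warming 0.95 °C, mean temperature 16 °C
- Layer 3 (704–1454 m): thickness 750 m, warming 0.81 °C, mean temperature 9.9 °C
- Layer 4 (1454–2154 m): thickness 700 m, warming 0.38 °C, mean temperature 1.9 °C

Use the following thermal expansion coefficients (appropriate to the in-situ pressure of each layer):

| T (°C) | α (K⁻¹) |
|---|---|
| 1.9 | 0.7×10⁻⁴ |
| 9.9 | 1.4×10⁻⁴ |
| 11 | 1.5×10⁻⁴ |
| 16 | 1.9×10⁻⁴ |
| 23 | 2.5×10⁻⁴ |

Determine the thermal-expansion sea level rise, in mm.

Layer 1 at 23 °C → α = 2.5×10⁻⁴ K⁻¹
Layer 2 at 16 °C → α = 1.9×10⁻⁴ K⁻¹
Layer 3 at 9.9 °C → α = 1.4×10⁻⁴ K⁻¹
Layer 4 at 1.9 °C → α = 0.7×10⁻⁴ K⁻¹
Layer 1: 0.36 × 54 × 2.5×10⁻⁴ = 0.00486 m
1.9×10⁻⁴ × 0.95 × 650 = 0.117325 m
750 × 0.81 × 1.4×10⁻⁴ = 0.08505 m
0.38 × 700 × 0.7×10⁻⁴ = 0.01862 m
Δh = 0.00486 + 0.117325 + 0.08505 + 0.01862 = 0.225855 m ≈ 230 mm

Δh ≈ 230 mm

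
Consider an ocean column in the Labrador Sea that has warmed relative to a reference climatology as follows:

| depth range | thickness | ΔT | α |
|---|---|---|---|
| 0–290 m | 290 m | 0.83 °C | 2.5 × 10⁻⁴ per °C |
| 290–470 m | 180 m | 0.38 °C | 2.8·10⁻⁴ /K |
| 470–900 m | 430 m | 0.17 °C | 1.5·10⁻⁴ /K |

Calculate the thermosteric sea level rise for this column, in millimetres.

Δh = 90 mm

0–290 m: 0.83 × 290 × 2.5×10⁻⁴ = 0.060175 m
290–470 m: 0.38 × 2.8×10⁻⁴ × 180 = 0.019152 m
1.5×10⁻⁴ × 0.17 × 430 = 0.010965 m
Δh = 0.060175 + 0.019152 + 0.010965 = 0.090292 m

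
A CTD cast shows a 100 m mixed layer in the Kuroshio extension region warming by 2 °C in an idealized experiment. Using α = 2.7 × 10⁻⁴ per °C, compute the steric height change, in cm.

Δh = 5.40 cm

Δh = αΔT·H = 2.7×10⁻⁴ × 2 × 100 = 0.05400 m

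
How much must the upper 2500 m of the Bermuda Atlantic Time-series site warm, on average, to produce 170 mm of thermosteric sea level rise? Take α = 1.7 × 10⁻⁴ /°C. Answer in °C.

about 0.400 °C

ΔT = Δh/(αH) = 0.17 / (1.7×10⁻⁴ × 2500) = 0.4000 °C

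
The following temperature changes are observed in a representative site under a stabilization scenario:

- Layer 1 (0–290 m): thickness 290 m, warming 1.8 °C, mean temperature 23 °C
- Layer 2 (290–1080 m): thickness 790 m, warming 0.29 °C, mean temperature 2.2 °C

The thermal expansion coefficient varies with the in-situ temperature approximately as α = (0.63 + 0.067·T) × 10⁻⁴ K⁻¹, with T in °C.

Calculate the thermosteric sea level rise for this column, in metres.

Layer 1: α = (0.63 + 0.067×23)×10⁻⁴ = 2.171×10⁻⁴ K⁻¹
Layer 2: α = (0.63 + 0.067×2.2)×10⁻⁴ = 0.7774×10⁻⁴ K⁻¹
0–290 m: 2.171×10⁻⁴ × 1.8 × 290 = 0.1133262 m
Layer 2: 0.7774×10⁻⁴ × 790 × 0.29 = 0.017810234 m
Δh = 0.1133262 + 0.017810234 = 0.131136434 m ≈ 0.131 m

Δh ≈ 0.131 m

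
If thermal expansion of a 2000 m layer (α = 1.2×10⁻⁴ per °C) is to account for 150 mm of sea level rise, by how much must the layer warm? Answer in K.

ΔT = Δh/(αH) = 0.15 / (1.2×10⁻⁴ × 2000) = 0.6250 K

about 0.625 K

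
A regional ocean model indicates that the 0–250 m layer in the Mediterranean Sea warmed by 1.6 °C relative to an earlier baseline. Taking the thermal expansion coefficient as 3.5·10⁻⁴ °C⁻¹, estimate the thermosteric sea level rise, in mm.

Δh = αΔT·H = 3.5×10⁻⁴ × 1.6 × 250 = 0.14000 m

about 140 mm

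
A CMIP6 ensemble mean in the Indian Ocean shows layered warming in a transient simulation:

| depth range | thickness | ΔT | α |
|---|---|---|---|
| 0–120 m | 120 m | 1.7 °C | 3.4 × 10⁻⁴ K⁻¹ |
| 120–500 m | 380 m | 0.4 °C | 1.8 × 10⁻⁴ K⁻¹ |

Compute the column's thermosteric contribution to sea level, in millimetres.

0–120 m: 120 × 3.4×10⁻⁴ × 1.7 = 0.06936 m
0.4 × 1.8×10⁻⁴ × 380 = 0.02736 m
Δh = 0.06936 + 0.02736 = 0.09672 m ≈ 97 mm

97 mm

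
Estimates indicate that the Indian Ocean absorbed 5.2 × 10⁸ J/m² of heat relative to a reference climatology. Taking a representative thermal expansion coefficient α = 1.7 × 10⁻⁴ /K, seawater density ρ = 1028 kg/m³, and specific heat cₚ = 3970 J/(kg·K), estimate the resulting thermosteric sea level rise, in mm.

Δh = αQ/(ρcₚ) = 1.7×10⁻⁴ × 5.2×10⁸ / (1028 × 3970) ≈ 0.021661 m

21.7 mm of thermosteric rise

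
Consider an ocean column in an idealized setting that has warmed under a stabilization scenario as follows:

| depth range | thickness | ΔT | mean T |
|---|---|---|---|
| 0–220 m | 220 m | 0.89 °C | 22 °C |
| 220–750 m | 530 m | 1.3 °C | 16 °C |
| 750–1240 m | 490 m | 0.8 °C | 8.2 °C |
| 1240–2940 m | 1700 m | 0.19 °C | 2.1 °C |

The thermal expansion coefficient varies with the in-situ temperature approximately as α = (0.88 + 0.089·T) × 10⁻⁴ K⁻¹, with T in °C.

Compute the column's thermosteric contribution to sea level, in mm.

about 312 mm

Layer 1: α = (0.88 + 0.089×22)×10⁻⁴ = 2.838×10⁻⁴ K⁻¹
Layer 2: α = (0.88 + 0.089×16)×10⁻⁴ = 2.304×10⁻⁴ K⁻¹
Layer 3: α = (0.88 + 0.089×8.2)×10⁻⁴ = 1.6098×10⁻⁴ K⁻¹
Layer 4: α = (0.88 + 0.089×2.1)×10⁻⁴ = 1.0669×10⁻⁴ K⁻¹
0.89 × 220 × 2.838×10⁻⁴ = 0.05556804 m
220–750 m: 530 × 2.304×10⁻⁴ × 1.3 = 0.1587456 m
750–1240 m: 490 × 0.8 × 1.6098×10⁻⁴ = 0.06310416 m
1240–2940 m: 0.19 × 1.0669×10⁻⁴ × 1700 = 0.03446087 m
Δh = 0.05556804 + 0.1587456 + 0.06310416 + 0.03446087 = 0.31187867 m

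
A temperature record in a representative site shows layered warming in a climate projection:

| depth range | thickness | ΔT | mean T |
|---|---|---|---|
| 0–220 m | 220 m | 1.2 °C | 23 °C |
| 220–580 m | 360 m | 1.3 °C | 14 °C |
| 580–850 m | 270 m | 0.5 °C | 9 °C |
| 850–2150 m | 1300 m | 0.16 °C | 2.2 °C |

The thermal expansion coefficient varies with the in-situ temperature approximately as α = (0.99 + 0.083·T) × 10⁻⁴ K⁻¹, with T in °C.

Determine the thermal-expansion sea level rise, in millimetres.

Δh = 230 mm

Layer 1: α = (0.99 + 0.083×23)×10⁻⁴ = 2.899×10⁻⁴ K⁻¹
Layer 2: α = (0.99 + 0.083×14)×10⁻⁴ = 2.152×10⁻⁴ K⁻¹
Layer 3: α = (0.99 + 0.083×9)×10⁻⁴ = 1.737×10⁻⁴ K⁻¹
Layer 4: α = (0.99 + 0.083×2.2)×10⁻⁴ = 1.1726×10⁻⁴ K⁻¹
1.2 × 2.899×10⁻⁴ × 220 = 0.0765336 m
220–580 m: 360 × 2.152×10⁻⁴ × 1.3 = 0.1007136 m
Layer 3: 1.737×10⁻⁴ × 0.5 × 270 = 0.0234495 m
850–2150 m: 0.16 × 1.1726×10⁻⁴ × 1300 = 0.02439008 m
Δh = 0.0765336 + 0.1007136 + 0.0234495 + 0.02439008 = 0.22508678 m ≈ 230 mm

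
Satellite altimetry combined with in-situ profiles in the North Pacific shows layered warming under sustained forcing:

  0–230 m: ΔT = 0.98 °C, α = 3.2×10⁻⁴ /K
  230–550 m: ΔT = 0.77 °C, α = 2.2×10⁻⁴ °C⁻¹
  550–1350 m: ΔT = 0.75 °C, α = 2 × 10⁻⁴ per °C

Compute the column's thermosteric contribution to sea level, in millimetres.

0–230 m: 3.2×10⁻⁴ × 0.98 × 230 = 0.072128 m
230–550 m: 0.77 × 320 × 2.2×10⁻⁴ = 0.054208 m
550–1350 m: 0.75 × 2×10⁻⁴ × 800 = 0.12000 m
Δh = 0.072128 + 0.054208 + 0.12000 = 0.246336 m

about 246 mm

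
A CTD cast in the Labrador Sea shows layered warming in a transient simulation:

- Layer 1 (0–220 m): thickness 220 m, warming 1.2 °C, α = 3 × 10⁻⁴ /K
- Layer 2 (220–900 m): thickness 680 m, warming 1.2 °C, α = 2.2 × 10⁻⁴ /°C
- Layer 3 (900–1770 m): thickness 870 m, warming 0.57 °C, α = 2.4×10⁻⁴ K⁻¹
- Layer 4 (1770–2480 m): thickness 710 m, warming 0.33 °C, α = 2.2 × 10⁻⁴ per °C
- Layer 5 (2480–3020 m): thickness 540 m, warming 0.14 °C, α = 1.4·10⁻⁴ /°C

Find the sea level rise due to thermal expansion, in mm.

220 × 1.2 × 3×10⁻⁴ = 0.07920 m
220–900 m: 680 × 1.2 × 2.2×10⁻⁴ = 0.17952 m
Layer 3: 0.57 × 2.4×10⁻⁴ × 870 = 0.119016 m
710 × 2.2×10⁻⁴ × 0.33 = 0.051546 m
Layer 5: 1.4×10⁻⁴ × 540 × 0.14 = 0.010584 m
Δh = 0.07920 + 0.17952 + 0.119016 + 0.051546 + 0.010584 = 0.439866 m

Δh = 440 mm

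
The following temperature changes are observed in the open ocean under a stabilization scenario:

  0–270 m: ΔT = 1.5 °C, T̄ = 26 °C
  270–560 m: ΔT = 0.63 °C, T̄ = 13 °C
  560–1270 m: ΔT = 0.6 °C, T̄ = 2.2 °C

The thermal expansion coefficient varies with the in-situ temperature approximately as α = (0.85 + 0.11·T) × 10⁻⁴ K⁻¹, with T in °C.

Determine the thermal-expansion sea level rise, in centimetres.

Layer 1: α = (0.85 + 0.11×26)×10⁻⁴ = 3.71×10⁻⁴ K⁻¹
Layer 2: α = (0.85 + 0.11×13)×10⁻⁴ = 2.28×10⁻⁴ K⁻¹
Layer 3: α = (0.85 + 0.11×2.2)×10⁻⁴ = 1.092×10⁻⁴ K⁻¹
0–270 m: 1.5 × 3.71×10⁻⁴ × 270 = 0.150255 m
270–560 m: 2.28×10⁻⁴ × 290 × 0.63 = 0.0416556 m
Layer 3: 0.6 × 710 × 1.092×10⁻⁴ = 0.0465192 m
Δh = 0.150255 + 0.0416556 + 0.0465192 = 0.2384298 m

23.8 cm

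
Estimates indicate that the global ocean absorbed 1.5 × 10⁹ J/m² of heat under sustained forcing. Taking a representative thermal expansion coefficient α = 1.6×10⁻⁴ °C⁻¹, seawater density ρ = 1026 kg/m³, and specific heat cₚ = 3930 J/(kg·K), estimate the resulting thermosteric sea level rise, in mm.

Δh ≈ 59.5 mm

Δh = αQ/(ρcₚ) = 1.6×10⁻⁴ × 1.5×10⁹ / (1026 × 3930) ≈ 0.059521 m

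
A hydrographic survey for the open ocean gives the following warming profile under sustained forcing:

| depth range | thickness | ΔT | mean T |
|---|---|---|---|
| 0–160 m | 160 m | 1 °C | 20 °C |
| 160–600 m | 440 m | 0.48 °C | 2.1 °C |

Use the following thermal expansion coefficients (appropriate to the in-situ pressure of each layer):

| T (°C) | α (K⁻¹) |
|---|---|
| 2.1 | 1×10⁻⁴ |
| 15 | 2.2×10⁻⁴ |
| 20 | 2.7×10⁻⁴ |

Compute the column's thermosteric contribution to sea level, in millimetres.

Δh = 64 mm

Layer 1 at 20 °C → α = 2.7×10⁻⁴ K⁻¹
Layer 2 at 2.1 °C → α = 1×10⁻⁴ K⁻¹
Layer 1: 2.7×10⁻⁴ × 160 × 1 = 0.04320 m
440 × 0.48 × 1×10⁻⁴ = 0.02112 m
Δh = 0.04320 + 0.02112 = 0.06432 m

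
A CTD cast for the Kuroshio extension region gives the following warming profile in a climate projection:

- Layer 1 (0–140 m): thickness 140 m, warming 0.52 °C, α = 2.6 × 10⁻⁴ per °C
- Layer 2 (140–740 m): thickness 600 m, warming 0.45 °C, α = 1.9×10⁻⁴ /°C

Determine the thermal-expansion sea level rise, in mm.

70.2 mm of thermosteric rise

0–140 m: 0.52 × 140 × 2.6×10⁻⁴ = 0.018928 m
0.45 × 600 × 1.9×10⁻⁴ = 0.05130 m
Δh = 0.018928 + 0.05130 = 0.070228 m ≈ 70.2 mm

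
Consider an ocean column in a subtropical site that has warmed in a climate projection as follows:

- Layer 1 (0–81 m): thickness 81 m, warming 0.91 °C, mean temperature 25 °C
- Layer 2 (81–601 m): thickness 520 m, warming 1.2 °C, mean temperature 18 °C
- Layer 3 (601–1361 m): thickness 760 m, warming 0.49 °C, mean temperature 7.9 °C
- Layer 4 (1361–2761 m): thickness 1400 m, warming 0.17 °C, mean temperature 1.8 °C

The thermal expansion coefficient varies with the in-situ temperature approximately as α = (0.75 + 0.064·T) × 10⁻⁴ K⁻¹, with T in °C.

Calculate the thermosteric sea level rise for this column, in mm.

about 200 mm

Layer 1: α = (0.75 + 0.064×25)×10⁻⁴ = 2.35×10⁻⁴ K⁻¹
Layer 2: α = (0.75 + 0.064×18)×10⁻⁴ = 1.902×10⁻⁴ K⁻¹
Layer 3: α = (0.75 + 0.064×7.9)×10⁻⁴ = 1.2556×10⁻⁴ K⁻¹
Layer 4: α = (0.75 + 0.064×1.8)×10⁻⁴ = 0.8652×10⁻⁴ K⁻¹
2.35×10⁻⁴ × 81 × 0.91 = 0.01732185 m
81–601 m: 1.2 × 520 × 1.902×10⁻⁴ = 0.1186848 m
Layer 3: 760 × 1.2556×10⁻⁴ × 0.49 = 0.046758544 m
1361–2761 m: 0.8652×10⁻⁴ × 0.17 × 1400 = 0.02059176 m
Δh = 0.01732185 + 0.1186848 + 0.046758544 + 0.02059176 = 0.203356954 m ≈ 200 mm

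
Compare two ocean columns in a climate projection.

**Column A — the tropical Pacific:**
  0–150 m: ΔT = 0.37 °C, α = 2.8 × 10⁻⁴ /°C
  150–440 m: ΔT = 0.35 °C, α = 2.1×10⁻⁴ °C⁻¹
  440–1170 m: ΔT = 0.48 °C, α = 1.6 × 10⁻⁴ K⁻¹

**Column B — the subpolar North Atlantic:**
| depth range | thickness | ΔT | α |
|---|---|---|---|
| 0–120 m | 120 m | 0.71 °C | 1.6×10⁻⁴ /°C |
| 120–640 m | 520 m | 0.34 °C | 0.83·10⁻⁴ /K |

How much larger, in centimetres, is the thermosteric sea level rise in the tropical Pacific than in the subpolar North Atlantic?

Δh_A − Δh_B ≈ 6.5 cm

A 0–150 m: 150 × 0.37 × 2.8×10⁻⁴ = 0.01554 m
A Layer 2: 0.35 × 2.1×10⁻⁴ × 290 = 0.021315 m
A 440–1170 m: 1.6×10⁻⁴ × 0.48 × 730 = 0.056064 m
A total: 0.092919 m
B 0.71 × 1.6×10⁻⁴ × 120 = 0.013632 m
B 0.34 × 0.83×10⁻⁴ × 520 = 0.0146744 m
B total: 0.0283064 m
Difference: 0.092919 − 0.0283064 = 0.0646126 m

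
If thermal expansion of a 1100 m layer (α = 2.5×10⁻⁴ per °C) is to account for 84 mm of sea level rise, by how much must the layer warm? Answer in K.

0.31 K

ΔT = Δh/(αH) = 0.084 / (2.5×10⁻⁴ × 1100) ≈ 0.3055 K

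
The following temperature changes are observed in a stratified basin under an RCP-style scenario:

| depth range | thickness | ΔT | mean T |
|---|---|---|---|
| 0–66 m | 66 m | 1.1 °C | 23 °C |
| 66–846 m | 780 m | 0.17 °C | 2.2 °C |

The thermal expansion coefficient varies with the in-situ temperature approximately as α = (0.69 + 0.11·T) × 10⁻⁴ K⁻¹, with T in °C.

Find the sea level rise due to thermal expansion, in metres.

Layer 1: α = (0.69 + 0.11×23)×10⁻⁴ = 3.22×10⁻⁴ K⁻¹
Layer 2: α = (0.69 + 0.11×2.2)×10⁻⁴ = 0.932×10⁻⁴ K⁻¹
66 × 1.1 × 3.22×10⁻⁴ = 0.0233772 m
Layer 2: 0.932×10⁻⁴ × 0.17 × 780 = 0.01235832 m
Δh = 0.0233772 + 0.01235832 = 0.03573552 m

about 0.0357 m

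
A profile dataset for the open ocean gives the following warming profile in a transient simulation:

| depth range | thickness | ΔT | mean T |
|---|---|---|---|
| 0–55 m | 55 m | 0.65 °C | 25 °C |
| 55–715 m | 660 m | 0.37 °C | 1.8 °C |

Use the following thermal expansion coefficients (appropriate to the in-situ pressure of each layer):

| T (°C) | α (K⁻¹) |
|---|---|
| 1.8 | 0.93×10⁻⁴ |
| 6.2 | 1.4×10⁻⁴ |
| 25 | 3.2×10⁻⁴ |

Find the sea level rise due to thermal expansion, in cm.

Layer 1 at 25 °C → α = 3.2×10⁻⁴ K⁻¹
Layer 2 at 1.8 °C → α = 0.93×10⁻⁴ K⁻¹
3.2×10⁻⁴ × 0.65 × 55 = 0.01144 m
55–715 m: 0.93×10⁻⁴ × 0.37 × 660 = 0.0227106 m
Δh = 0.01144 + 0.0227106 = 0.0341506 m

3.42 cm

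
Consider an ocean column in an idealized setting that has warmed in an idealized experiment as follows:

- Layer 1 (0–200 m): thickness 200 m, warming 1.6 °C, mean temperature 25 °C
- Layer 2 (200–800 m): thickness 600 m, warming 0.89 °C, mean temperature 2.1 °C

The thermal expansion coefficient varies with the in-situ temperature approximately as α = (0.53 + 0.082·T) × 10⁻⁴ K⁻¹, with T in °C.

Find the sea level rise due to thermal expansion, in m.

Layer 1: α = (0.53 + 0.082×25)×10⁻⁴ = 2.58×10⁻⁴ K⁻¹
Layer 2: α = (0.53 + 0.082×2.1)×10⁻⁴ = 0.7022×10⁻⁴ K⁻¹
0–200 m: 200 × 1.6 × 2.58×10⁻⁴ = 0.08256 m
0.89 × 0.7022×10⁻⁴ × 600 = 0.03749748 m
Δh = 0.08256 + 0.03749748 = 0.12005748 m

0.120 m of thermosteric rise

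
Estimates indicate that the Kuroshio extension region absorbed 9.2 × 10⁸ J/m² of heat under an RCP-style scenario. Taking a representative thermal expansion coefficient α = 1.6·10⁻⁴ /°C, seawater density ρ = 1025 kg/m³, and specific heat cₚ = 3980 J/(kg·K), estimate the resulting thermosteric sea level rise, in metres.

Δh = αQ/(ρcₚ) = 1.6×10⁻⁴ × 9.2×10⁸ / (1025 × 3980) ≈ 0.036083 m

0.0361 m of thermosteric rise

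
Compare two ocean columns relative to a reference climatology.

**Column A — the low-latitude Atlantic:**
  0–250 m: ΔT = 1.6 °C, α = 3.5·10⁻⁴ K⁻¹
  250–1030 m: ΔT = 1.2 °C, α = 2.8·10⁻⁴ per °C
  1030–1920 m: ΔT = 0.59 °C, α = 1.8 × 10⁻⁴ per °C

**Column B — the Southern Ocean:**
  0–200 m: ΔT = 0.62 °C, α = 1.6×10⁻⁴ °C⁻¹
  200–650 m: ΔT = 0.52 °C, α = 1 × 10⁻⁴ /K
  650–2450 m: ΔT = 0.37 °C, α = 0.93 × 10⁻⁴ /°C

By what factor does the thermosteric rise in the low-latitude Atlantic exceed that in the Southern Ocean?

A 250 × 1.6 × 3.5×10⁻⁴ = 0.14000 m
A Layer 2: 780 × 1.2 × 2.8×10⁻⁴ = 0.26208 m
A 1030–1920 m: 890 × 0.59 × 1.8×10⁻⁴ = 0.094518 m
A total: 0.496598 m
B 0–200 m: 200 × 0.62 × 1.6×10⁻⁴ = 0.01984 m
B 1×10⁻⁴ × 0.52 × 450 = 0.02340 m
B Layer 3: 1800 × 0.37 × 0.93×10⁻⁴ = 0.061938 m
B total: 0.105178 m
Ratio: 0.496598 / 0.105178 ≈ 4.722

4.7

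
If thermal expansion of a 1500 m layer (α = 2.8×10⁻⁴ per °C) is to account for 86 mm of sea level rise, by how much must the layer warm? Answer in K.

ΔT = Δh/(αH) = 0.086 / (2.8×10⁻⁴ × 1500) ≈ 0.2048 K

ΔT ≈ 0.20 K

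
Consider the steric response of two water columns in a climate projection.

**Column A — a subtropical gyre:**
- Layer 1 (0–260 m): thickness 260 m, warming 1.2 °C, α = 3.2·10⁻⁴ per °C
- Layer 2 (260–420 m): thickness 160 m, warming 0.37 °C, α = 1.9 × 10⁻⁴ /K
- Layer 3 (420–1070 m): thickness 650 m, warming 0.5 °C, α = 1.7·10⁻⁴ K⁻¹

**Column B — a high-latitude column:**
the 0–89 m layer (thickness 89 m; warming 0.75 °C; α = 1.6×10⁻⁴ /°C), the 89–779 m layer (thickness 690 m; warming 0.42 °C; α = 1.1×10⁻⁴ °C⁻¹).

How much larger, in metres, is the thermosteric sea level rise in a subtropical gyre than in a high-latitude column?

0.12 m larger

A Layer 1: 3.2×10⁻⁴ × 260 × 1.2 = 0.09984 m
A Layer 2: 1.9×10⁻⁴ × 160 × 0.37 = 0.011248 m
A 420–1070 m: 1.7×10⁻⁴ × 650 × 0.5 = 0.05525 m
A total: 0.166338 m
B 0–89 m: 0.75 × 89 × 1.6×10⁻⁴ = 0.01068 m
B Layer 2: 0.42 × 690 × 1.1×10⁻⁴ = 0.031878 m
B total: 0.042558 m
Difference: 0.166338 − 0.042558 = 0.12378 m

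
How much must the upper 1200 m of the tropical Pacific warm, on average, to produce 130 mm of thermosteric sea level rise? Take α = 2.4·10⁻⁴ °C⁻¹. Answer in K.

about 0.45 K

ΔT = Δh/(αH) = 0.13 / (2.4×10⁻⁴ × 1200) ≈ 0.4514 K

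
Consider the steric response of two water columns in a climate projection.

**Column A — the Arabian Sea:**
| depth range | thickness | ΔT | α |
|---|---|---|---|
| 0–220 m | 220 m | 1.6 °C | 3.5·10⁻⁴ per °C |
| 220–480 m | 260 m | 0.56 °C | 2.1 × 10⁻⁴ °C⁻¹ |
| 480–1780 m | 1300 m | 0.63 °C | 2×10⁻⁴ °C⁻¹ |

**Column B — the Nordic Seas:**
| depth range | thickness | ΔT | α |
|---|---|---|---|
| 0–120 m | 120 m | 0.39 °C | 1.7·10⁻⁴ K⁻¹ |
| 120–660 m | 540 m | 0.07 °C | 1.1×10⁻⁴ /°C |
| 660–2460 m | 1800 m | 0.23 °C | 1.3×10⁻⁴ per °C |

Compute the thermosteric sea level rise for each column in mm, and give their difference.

Δh_A ≈ 320 mm, Δh_B ≈ 66 mm; difference ≈ 250 mm

A 3.5×10⁻⁴ × 220 × 1.6 = 0.12320 m
A 220–480 m: 0.56 × 2.1×10⁻⁴ × 260 = 0.030576 m
A 480–1780 m: 0.63 × 1300 × 2×10⁻⁴ = 0.16380 m
A total: 0.317576 m
B Layer 1: 0.39 × 1.7×10⁻⁴ × 120 = 0.007956 m
B Layer 2: 1.1×10⁻⁴ × 540 × 0.07 = 0.004158 m
B Layer 3: 1.3×10⁻⁴ × 1800 × 0.23 = 0.05382 m
B total: 0.065934 m
Difference: 0.317576 − 0.065934 = 0.251642 m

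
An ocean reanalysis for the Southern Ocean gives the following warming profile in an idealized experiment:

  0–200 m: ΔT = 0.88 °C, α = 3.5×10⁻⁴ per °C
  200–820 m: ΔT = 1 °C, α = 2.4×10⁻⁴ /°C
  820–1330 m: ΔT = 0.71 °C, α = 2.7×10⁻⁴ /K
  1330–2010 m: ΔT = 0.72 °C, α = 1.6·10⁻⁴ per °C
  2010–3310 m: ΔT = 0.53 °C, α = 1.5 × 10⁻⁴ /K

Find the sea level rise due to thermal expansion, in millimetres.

about 490 mm

Layer 1: 3.5×10⁻⁴ × 200 × 0.88 = 0.06160 m
200–820 m: 2.4×10⁻⁴ × 620 × 1 = 0.14880 m
2.7×10⁻⁴ × 0.71 × 510 = 0.097767 m
1330–2010 m: 1.6×10⁻⁴ × 680 × 0.72 = 0.078336 m
2010–3310 m: 0.53 × 1.5×10⁻⁴ × 1300 = 0.10335 m
Δh = 0.06160 + 0.14880 + 0.097767 + 0.078336 + 0.10335 = 0.489853 m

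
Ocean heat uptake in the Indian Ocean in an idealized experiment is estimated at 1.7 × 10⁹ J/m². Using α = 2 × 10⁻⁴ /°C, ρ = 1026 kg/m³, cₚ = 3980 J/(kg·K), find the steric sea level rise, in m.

Δh = αQ/(ρcₚ) = 2×10⁻⁴ × 1.7×10⁹ / (1026 × 3980) ≈ 0.083262 m

0.083 m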